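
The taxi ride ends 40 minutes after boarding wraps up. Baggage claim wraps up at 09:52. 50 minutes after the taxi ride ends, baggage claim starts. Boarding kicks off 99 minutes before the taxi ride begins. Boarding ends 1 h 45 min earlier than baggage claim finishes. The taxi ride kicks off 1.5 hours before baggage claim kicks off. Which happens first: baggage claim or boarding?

Boarding ends at 09:52 − 105 min = 08:07.
The taxi ride ends at 08:07 + 40 min = 08:47.
Baggage claim starts at 08:47 + 50 min = 09:37.
The taxi ride starts at 09:37 − 90 min = 08:07.
Boarding starts at 08:07 − 99 min = 06:28.
Baggage claim starts at 09:37 and boarding starts at 06:28, so boarding is first.

boarding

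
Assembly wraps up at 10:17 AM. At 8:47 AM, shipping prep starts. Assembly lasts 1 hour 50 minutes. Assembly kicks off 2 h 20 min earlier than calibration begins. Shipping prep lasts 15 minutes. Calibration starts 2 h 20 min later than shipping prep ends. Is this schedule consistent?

Shipping prep ends at 8:47 AM + 15 min = 9:02 AM.
Calibration starts at 9:02 AM + 140 min = 11:22 AM.
Assembly starts at 11:22 AM − 140 min = 9:02 AM.
Assembly ends at 9:02 AM + 110 min = 10:52 AM.
But assembly is also said to end at 10:17 AM — a 35-minute conflict.

No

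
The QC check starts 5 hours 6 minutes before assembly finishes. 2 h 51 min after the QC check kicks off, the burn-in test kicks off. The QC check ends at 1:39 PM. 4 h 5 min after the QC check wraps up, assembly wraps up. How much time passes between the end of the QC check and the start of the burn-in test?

1 h 50 min

Assembly ends at 1:39 PM + 245 min = 5:44 PM.
The QC check starts at 5:44 PM − 306 min = 12:38 PM.
The burn-in test starts at 12:38 PM + 171 min = 3:29 PM.
From 1:39 PM to 3:29 PM is 1 h 50 min.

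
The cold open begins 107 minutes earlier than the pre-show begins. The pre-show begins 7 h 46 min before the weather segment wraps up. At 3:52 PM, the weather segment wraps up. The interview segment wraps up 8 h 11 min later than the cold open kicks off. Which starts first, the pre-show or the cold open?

the cold open

The pre-show starts at 3:52 PM − 466 min = 8:06 AM.
The cold open starts at 8:06 AM − 107 min = 6:19 AM.
The pre-show starts at 8:06 AM and the cold open starts at 6:19 AM, so the cold open is first.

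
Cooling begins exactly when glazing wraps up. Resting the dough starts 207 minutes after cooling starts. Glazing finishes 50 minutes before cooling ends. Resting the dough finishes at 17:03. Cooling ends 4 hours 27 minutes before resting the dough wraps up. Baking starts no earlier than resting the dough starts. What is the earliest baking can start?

15:13

Cooling ends at 17:03 − 267 min = 12:36.
Glazing ends at 12:36 − 50 min = 11:46.
So cooling starts at 11:46.
Resting the dough starts at 11:46 + 207 min = 15:13.
Baking is bounded by resting the dough, so the earliest it can start is 15:13.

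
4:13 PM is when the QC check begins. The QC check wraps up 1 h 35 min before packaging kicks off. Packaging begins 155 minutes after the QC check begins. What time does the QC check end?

Packaging starts at 4:13 PM + 155 min = 6:48 PM.
The QC check ends at 6:48 PM − 95 min = 5:13 PM.

5:13 PM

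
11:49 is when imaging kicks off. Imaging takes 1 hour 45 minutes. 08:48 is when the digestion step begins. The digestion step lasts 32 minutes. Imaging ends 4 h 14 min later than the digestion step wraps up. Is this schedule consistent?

The digestion step ends at 08:48 + 32 min = 09:20.
Imaging ends at 09:20 + 254 min = 13:34.
Imaging starts at 13:34 − 105 min = 11:49.
That matches the stated 11:49, so the schedule is consistent.

Yes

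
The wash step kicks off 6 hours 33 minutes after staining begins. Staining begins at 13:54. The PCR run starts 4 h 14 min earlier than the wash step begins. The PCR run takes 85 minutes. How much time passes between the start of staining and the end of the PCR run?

224 minutes

The wash step starts at 13:54 + 393 min = 20:27.
The PCR run starts at 20:27 − 254 min = 16:13.
The PCR run ends at 16:13 + 85 min = 17:38.
From 13:54 to 17:38 is 224 minutes.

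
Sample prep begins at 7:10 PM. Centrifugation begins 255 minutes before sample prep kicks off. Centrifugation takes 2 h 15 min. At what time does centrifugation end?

Centrifugation starts at 7:10 PM − 255 min = 2:55 PM.
Centrifugation ends at 2:55 PM + 135 min = 5:10 PM.

5:10 PM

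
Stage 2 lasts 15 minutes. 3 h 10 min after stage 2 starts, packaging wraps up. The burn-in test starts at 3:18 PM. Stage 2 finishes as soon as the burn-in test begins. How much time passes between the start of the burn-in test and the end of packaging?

Stage 2 ends at 3:18 PM.
Stage 2 starts at 3:18 PM − 15 min = 3:03 PM.
Packaging ends at 3:03 PM + 190 min = 6:13 PM.
From 3:18 PM to 6:13 PM is 2 h 55 min.

2 h 55 min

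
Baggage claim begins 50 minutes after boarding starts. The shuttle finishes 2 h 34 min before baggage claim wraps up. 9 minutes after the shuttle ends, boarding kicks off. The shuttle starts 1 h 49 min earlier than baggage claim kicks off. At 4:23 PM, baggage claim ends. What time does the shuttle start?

The shuttle ends at 4:23 PM − 154 min = 1:49 PM.
Boarding starts at 1:49 PM + 9 min = 1:58 PM.
Baggage claim starts at 1:58 PM + 50 min = 2:48 PM.
The shuttle starts at 2:48 PM − 109 min = 12:59 PM.

12:59 PM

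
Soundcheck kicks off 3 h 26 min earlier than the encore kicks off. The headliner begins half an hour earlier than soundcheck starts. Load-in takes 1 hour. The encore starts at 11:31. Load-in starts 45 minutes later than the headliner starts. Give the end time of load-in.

09:20

Soundcheck starts at 11:31 − 206 min = 08:05.
The headliner starts at 08:05 − 30 min = 07:35.
Load-in starts at 07:35 + 45 min = 08:20.
Load-in ends at 08:20 + 60 min = 09:20.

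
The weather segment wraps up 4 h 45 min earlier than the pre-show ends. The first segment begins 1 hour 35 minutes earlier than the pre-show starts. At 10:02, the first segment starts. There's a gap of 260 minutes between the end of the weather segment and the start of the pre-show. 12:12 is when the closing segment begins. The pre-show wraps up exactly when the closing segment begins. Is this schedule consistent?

No

The pre-show ends at 12:12.
The weather segment ends at 12:12 − 285 min = 07:27.
The pre-show starts at 07:27 + 260 min = 11:47.
The first segment starts at 11:47 − 95 min = 10:12.
But the first segment is also said to start at 10:02 — a 10-minute conflict.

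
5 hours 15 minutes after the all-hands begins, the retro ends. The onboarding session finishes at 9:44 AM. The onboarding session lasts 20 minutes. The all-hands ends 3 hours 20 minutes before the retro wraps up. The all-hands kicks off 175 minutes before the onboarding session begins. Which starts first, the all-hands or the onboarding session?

the all-hands

The onboarding session starts at 9:44 AM − 20 min = 9:24 AM.
The all-hands starts at 9:24 AM − 175 min = 6:29 AM.
The all-hands starts at 6:29 AM and the onboarding session starts at 9:24 AM, so the all-hands is first.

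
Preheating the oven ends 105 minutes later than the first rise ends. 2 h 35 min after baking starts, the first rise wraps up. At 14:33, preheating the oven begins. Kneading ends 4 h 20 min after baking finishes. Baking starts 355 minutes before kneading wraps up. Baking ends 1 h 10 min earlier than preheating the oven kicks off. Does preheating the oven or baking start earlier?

Baking ends at 14:33 − 70 min = 13:23.
Kneading ends at 13:23 + 260 min = 17:43.
Baking starts at 17:43 − 355 min = 11:48.
Preheating the oven starts at 14:33 and baking starts at 11:48, so baking is first.

baking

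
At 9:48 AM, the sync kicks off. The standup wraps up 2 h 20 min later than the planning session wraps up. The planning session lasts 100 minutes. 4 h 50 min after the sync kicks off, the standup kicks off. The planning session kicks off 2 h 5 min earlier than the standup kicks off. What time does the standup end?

4:33 PM

The standup starts at 9:48 AM + 290 min = 2:38 PM.
The planning session starts at 2:38 PM − 125 min = 12:33 PM.
The planning session ends at 12:33 PM + 100 min = 2:13 PM.
The standup ends at 2:13 PM + 140 min = 4:33 PM.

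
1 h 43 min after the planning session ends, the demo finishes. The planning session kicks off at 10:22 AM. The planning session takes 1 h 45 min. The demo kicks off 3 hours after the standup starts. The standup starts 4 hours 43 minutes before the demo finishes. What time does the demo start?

12:07 PM

The planning session ends at 10:22 AM + 105 min = 12:07 PM.
The demo ends at 12:07 PM + 103 min = 1:50 PM.
The standup starts at 1:50 PM − 283 min = 9:07 AM.
The demo starts at 9:07 AM + 180 min = 12:07 PM.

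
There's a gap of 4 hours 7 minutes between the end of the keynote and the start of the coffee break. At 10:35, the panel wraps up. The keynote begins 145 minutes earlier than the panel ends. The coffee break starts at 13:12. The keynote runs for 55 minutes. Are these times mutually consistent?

The keynote starts at 10:35 − 145 min = 08:10.
The keynote ends at 08:10 + 55 min = 09:05.
The coffee break starts at 09:05 + 247 min = 13:12.
That matches the stated 13:12, so the schedule is consistent.

Yes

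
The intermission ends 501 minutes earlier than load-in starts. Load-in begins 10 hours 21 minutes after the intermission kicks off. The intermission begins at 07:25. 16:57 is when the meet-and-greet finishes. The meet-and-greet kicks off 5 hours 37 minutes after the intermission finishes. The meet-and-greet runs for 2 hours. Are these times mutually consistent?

Load-in starts at 07:25 + 621 min = 17:46.
The intermission ends at 17:46 − 501 min = 09:25.
The meet-and-greet starts at 09:25 + 337 min = 15:02.
The meet-and-greet ends at 15:02 + 120 min = 17:02.
But the meet-and-greet is also said to end at 16:57 — a 5-minute conflict.

No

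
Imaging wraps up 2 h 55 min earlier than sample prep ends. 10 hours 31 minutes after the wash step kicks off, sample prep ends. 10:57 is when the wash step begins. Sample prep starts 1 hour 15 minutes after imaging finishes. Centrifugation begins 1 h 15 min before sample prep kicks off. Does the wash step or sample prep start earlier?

Sample prep ends at 10:57 + 631 min = 21:28.
Imaging ends at 21:28 − 175 min = 18:33.
Sample prep starts at 18:33 + 75 min = 19:48.
The wash step starts at 10:57 and sample prep starts at 19:48, so the wash step is first.

the wash step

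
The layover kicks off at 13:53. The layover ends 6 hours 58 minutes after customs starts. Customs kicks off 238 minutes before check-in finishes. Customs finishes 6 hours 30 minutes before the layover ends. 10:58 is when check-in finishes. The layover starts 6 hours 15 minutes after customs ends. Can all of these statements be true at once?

Customs starts at 10:58 − 238 min = 07:00.
The layover ends at 07:00 + 418 min = 13:58.
Customs ends at 13:58 − 390 min = 07:28.
The layover starts at 07:28 + 375 min = 13:43.
But the layover is also said to start at 13:53 — a 10-minute conflict.

No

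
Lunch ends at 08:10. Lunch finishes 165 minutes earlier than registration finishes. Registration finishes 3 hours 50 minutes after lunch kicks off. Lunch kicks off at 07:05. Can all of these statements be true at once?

Registration ends at 07:05 + 230 min = 10:55.
Lunch ends at 10:55 − 165 min = 08:10.
That matches the stated 08:10, so the schedule is consistent.

Yes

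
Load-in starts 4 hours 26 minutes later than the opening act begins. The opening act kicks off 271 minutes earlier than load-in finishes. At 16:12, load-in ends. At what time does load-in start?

16:07

The opening act starts at 16:12 − 271 min = 11:41.
Load-in starts at 11:41 + 266 min = 16:07.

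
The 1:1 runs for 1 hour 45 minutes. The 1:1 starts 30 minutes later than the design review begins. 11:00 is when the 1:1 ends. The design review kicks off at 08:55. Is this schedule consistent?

No

The 1:1 starts at 08:55 + 30 min = 09:25.
The 1:1 ends at 09:25 + 105 min = 11:10.
But the 1:1 is also said to end at 11:00 — a 10-minute conflict.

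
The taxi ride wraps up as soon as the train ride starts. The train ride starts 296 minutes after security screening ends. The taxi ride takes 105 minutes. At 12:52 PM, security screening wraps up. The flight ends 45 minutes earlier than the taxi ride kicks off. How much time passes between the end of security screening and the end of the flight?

2 hours 26 minutes

The train ride starts at 12:52 PM + 296 min = 5:48 PM.
So the taxi ride ends at 5:48 PM.
The taxi ride starts at 5:48 PM − 105 min = 4:03 PM.
The flight ends at 4:03 PM − 45 min = 3:18 PM.
From 12:52 PM to 3:18 PM is 2 hours 26 minutes.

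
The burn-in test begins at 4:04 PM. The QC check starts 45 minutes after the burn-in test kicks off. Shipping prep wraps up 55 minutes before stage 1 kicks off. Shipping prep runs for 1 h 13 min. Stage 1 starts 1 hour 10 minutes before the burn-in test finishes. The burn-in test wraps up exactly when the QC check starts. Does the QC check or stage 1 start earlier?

stage 1

The QC check starts at 4:04 PM + 45 min = 4:49 PM.
So the burn-in test ends at 4:49 PM.
Stage 1 starts at 4:49 PM − 70 min = 3:39 PM.
The QC check starts at 4:49 PM and stage 1 starts at 3:39 PM, so stage 1 is first.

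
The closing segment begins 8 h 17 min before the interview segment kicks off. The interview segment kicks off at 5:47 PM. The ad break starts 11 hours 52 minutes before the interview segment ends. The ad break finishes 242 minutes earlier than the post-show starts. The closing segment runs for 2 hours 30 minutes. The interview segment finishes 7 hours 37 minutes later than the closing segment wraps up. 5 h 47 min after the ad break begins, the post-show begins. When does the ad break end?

9:30 AM

The closing segment starts at 5:47 PM − 497 min = 9:30 AM.
The closing segment ends at 9:30 AM + 150 min = 12:00 PM.
The interview segment ends at 12:00 PM + 457 min = 7:37 PM.
The ad break starts at 7:37 PM − 712 min = 7:45 AM.
The post-show starts at 7:45 AM + 347 min = 1:32 PM.
The ad break ends at 1:32 PM − 242 min = 9:30 AM.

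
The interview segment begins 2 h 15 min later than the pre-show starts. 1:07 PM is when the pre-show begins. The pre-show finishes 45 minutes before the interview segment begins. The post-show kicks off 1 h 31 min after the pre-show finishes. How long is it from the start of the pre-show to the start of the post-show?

3 hours 1 minute

The interview segment starts at 1:07 PM + 135 min = 3:22 PM.
The pre-show ends at 3:22 PM − 45 min = 2:37 PM.
The post-show starts at 2:37 PM + 91 min = 4:08 PM.
From 1:07 PM to 4:08 PM is 3 hours 1 minute.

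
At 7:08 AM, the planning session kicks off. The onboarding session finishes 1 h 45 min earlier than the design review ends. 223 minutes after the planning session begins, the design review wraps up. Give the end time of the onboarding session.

9:06 AM

The design review ends at 7:08 AM + 223 min = 10:51 AM.
The onboarding session ends at 10:51 AM − 105 min = 9:06 AM.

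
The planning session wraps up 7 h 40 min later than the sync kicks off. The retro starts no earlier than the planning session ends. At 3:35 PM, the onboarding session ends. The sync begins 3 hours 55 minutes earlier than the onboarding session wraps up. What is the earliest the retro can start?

The sync starts at 3:35 PM − 235 min = 11:40 AM.
The planning session ends at 11:40 AM + 460 min = 7:20 PM.
The retro is bounded by the planning session, so the earliest it can start is 7:20 PM.

7:20 PM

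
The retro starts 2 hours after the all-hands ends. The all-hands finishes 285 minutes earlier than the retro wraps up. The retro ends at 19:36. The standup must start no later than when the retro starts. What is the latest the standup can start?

16:51

The all-hands ends at 19:36 − 285 min = 14:51.
The retro starts at 14:51 + 120 min = 16:51.
The standup is bounded by the retro, so the latest it can start is 16:51.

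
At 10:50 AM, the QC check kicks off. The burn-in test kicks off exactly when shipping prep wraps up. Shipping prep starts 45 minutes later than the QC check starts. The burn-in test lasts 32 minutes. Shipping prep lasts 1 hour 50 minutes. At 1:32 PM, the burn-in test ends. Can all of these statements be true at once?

No

Shipping prep starts at 10:50 AM + 45 min = 11:35 AM.
Shipping prep ends at 11:35 AM + 110 min = 1:25 PM.
So the burn-in test starts at 1:25 PM.
The burn-in test ends at 1:25 PM + 32 min = 1:57 PM.
But the burn-in test is also said to end at 1:32 PM — a 25-minute conflict.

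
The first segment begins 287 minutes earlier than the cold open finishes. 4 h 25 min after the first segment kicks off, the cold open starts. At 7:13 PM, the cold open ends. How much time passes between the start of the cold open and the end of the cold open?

22 minutes

The first segment starts at 7:13 PM − 287 min = 2:26 PM.
The cold open starts at 2:26 PM + 265 min = 6:51 PM.
From 6:51 PM to 7:13 PM is 22 minutes.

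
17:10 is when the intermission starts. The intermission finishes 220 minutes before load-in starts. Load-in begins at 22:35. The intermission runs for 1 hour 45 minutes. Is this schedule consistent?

Yes

The intermission ends at 22:35 − 220 min = 18:55.
The intermission starts at 18:55 − 105 min = 17:10.
That matches the stated 17:10, so the schedule is consistent.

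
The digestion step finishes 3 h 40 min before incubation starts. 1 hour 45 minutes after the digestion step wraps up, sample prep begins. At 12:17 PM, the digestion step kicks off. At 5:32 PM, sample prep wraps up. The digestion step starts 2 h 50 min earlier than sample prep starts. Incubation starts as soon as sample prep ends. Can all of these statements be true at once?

No

Incubation starts at 5:32 PM.
The digestion step ends at 5:32 PM − 220 min = 1:52 PM.
Sample prep starts at 1:52 PM + 105 min = 3:37 PM.
The digestion step starts at 3:37 PM − 170 min = 12:47 PM.
But the digestion step is also said to start at 12:17 PM — a 30-minute conflict.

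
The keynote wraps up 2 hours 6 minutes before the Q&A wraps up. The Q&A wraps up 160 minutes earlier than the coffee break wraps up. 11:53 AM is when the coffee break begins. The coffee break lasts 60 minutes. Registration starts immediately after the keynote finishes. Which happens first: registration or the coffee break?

The coffee break ends at 11:53 AM + 60 min = 12:53 PM.
The Q&A ends at 12:53 PM − 160 min = 10:13 AM.
The keynote ends at 10:13 AM − 126 min = 8:07 AM.
So registration starts at 8:07 AM.
Registration starts at 8:07 AM and the coffee break starts at 11:53 AM, so registration is first.

registration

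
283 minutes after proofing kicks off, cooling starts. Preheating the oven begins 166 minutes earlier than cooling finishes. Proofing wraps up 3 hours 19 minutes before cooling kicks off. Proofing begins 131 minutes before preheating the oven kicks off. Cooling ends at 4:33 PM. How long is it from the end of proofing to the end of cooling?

Preheating the oven starts at 4:33 PM − 166 min = 1:47 PM.
Proofing starts at 1:47 PM − 131 min = 11:36 AM.
Cooling starts at 11:36 AM + 283 min = 4:19 PM.
Proofing ends at 4:19 PM − 199 min = 1:00 PM.
From 1:00 PM to 4:33 PM is 213 minutes.

213 minutes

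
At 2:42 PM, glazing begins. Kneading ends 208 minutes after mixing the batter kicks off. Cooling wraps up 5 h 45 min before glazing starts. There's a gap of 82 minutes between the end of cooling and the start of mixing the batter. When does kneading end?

Cooling ends at 2:42 PM − 345 min = 8:57 AM.
Mixing the batter starts at 8:57 AM + 82 min = 10:19 AM.
Kneading ends at 10:19 AM + 208 min = 1:47 PM.

1:47 PM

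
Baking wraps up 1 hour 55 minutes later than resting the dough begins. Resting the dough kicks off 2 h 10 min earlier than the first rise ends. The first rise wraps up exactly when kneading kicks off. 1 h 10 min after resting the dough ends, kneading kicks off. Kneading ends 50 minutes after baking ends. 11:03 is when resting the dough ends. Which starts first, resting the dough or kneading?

resting the dough

Kneading starts at 11:03 + 70 min = 12:13.
So the first rise ends at 12:13.
Resting the dough starts at 12:13 − 130 min = 10:03.
Resting the dough starts at 10:03 and kneading starts at 12:13, so resting the dough is first.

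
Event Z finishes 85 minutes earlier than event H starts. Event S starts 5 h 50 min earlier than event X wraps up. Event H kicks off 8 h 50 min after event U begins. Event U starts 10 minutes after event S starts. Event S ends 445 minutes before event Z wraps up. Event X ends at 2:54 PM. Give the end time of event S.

9:14 AM

Event S starts at 2:54 PM − 350 min = 9:04 AM.
Event U starts at 9:04 AM + 10 min = 9:14 AM.
Event H starts at 9:14 AM + 530 min = 6:04 PM.
Event Z ends at 6:04 PM − 85 min = 4:39 PM.
Event S ends at 4:39 PM − 445 min = 9:14 AM.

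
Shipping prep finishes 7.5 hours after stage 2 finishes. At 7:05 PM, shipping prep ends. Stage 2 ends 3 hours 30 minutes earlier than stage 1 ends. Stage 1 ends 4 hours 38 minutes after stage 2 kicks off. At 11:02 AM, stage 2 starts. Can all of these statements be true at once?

No

Stage 1 ends at 11:02 AM + 278 min = 3:40 PM.
Stage 2 ends at 3:40 PM − 210 min = 12:10 PM.
Shipping prep ends at 12:10 PM + 450 min = 7:40 PM.
But shipping prep is also said to end at 7:05 PM — a 35-minute conflict.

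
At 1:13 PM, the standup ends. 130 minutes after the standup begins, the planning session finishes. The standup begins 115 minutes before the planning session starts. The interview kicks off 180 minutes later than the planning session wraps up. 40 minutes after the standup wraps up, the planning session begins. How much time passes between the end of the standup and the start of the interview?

3 hours 55 minutes

The planning session starts at 1:13 PM + 40 min = 1:53 PM.
The standup starts at 1:53 PM − 115 min = 11:58 AM.
The planning session ends at 11:58 AM + 130 min = 2:08 PM.
The interview starts at 2:08 PM + 180 min = 5:08 PM.
From 1:13 PM to 5:08 PM is 3 hours 55 minutes.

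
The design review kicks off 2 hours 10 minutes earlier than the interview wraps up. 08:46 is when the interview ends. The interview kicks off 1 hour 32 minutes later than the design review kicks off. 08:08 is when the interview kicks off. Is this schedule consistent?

Yes

The design review starts at 08:46 − 130 min = 06:36.
The interview starts at 06:36 + 92 min = 08:08.
That matches the stated 08:08, so the schedule is consistent.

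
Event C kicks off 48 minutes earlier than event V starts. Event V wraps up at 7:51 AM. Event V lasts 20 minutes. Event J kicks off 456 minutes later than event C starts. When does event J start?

Event V starts at 7:51 AM − 20 min = 7:31 AM.
Event C starts at 7:31 AM − 48 min = 6:43 AM.
Event J starts at 6:43 AM + 456 min = 2:19 PM.

2:19 PM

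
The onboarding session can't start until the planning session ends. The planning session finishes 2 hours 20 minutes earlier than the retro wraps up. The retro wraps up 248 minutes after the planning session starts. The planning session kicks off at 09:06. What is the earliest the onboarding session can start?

10:54

The retro ends at 09:06 + 248 min = 13:14.
The planning session ends at 13:14 − 140 min = 10:54.
The onboarding session is bounded by the planning session, so the earliest it can start is 10:54.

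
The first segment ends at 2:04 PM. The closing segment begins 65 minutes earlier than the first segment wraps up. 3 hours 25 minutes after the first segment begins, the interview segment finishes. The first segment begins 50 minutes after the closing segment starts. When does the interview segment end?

5:14 PM

The closing segment starts at 2:04 PM − 65 min = 12:59 PM.
The first segment starts at 12:59 PM + 50 min = 1:49 PM.
The interview segment ends at 1:49 PM + 205 min = 5:14 PM.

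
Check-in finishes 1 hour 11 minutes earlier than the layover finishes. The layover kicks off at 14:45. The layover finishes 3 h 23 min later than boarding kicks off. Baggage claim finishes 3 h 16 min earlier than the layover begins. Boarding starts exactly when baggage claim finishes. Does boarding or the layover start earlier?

boarding

Baggage claim ends at 14:45 − 196 min = 11:29.
So boarding starts at 11:29.
Boarding starts at 11:29 and the layover starts at 14:45, so boarding is first.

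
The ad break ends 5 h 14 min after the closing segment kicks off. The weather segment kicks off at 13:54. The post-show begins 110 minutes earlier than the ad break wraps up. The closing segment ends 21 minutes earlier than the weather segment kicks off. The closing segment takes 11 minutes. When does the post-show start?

The closing segment ends at 13:54 − 21 min = 13:33.
The closing segment starts at 13:33 − 11 min = 13:22.
The ad break ends at 13:22 + 314 min = 18:36.
The post-show starts at 18:36 − 110 min = 16:46.

16:46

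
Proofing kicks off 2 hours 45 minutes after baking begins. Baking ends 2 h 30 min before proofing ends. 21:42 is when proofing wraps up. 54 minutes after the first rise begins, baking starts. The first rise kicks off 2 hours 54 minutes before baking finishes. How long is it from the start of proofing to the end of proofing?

1 h 45 min

Baking ends at 21:42 − 150 min = 19:12.
The first rise starts at 19:12 − 174 min = 16:18.
Baking starts at 16:18 + 54 min = 17:12.
Proofing starts at 17:12 + 165 min = 19:57.
From 19:57 to 21:42 is 1 h 45 min.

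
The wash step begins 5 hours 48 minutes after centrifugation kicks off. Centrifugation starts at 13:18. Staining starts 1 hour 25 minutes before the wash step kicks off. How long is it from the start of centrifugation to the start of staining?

4 h 23 min

The wash step starts at 13:18 + 348 min = 19:06.
Staining starts at 19:06 − 85 min = 17:41.
From 13:18 to 17:41 is 4 h 23 min.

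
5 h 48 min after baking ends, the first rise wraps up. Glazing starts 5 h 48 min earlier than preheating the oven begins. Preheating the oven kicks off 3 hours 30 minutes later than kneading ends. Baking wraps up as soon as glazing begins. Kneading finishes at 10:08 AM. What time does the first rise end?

Preheating the oven starts at 10:08 AM + 210 min = 1:38 PM.
Glazing starts at 1:38 PM − 348 min = 7:50 AM.
So baking ends at 7:50 AM.
The first rise ends at 7:50 AM + 348 min = 1:38 PM.

1:38 PM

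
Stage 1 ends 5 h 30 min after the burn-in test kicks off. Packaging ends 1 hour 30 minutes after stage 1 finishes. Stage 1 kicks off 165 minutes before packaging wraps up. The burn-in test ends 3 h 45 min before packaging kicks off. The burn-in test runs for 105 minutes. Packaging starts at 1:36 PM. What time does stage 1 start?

The burn-in test ends at 1:36 PM − 225 min = 9:51 AM.
The burn-in test starts at 9:51 AM − 105 min = 8:06 AM.
Stage 1 ends at 8:06 AM + 330 min = 1:36 PM.
Packaging ends at 1:36 PM + 90 min = 3:06 PM.
Stage 1 starts at 3:06 PM − 165 min = 12:21 PM.

12:21 PM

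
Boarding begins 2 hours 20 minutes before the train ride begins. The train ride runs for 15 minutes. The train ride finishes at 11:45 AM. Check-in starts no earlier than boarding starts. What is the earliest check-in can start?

9:10 AM

The train ride starts at 11:45 AM − 15 min = 11:30 AM.
Boarding starts at 11:30 AM − 140 min = 9:10 AM.
Check-in is bounded by boarding, so the earliest it can start is 9:10 AM.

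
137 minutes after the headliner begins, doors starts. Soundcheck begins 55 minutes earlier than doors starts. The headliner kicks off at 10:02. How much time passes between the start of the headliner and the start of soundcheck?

82 minutes

Doors starts at 10:02 + 137 min = 12:19.
Soundcheck starts at 12:19 − 55 min = 11:24.
From 10:02 to 11:24 is 82 minutes.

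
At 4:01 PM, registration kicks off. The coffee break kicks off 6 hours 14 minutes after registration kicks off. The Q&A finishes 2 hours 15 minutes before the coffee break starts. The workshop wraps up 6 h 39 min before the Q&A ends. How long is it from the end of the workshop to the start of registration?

2 hours 40 minutes

The coffee break starts at 4:01 PM + 374 min = 10:15 PM.
The Q&A ends at 10:15 PM − 135 min = 8:00 PM.
The workshop ends at 8:00 PM − 399 min = 1:21 PM.
From 1:21 PM to 4:01 PM is 2 hours 40 minutes.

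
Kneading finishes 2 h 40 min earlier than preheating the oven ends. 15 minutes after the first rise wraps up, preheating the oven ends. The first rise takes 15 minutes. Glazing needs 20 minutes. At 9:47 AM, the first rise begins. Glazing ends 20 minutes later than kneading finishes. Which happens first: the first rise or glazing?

glazing

The first rise ends at 9:47 AM + 15 min = 10:02 AM.
Preheating the oven ends at 10:02 AM + 15 min = 10:17 AM.
Kneading ends at 10:17 AM − 160 min = 7:37 AM.
Glazing ends at 7:37 AM + 20 min = 7:57 AM.
Glazing starts at 7:57 AM − 20 min = 7:37 AM.
The first rise starts at 9:47 AM and glazing starts at 7:37 AM, so glazing is first.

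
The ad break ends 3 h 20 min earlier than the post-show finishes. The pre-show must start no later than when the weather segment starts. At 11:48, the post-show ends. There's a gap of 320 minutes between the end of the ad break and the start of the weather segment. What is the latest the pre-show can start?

The ad break ends at 11:48 − 200 min = 08:28.
The weather segment starts at 08:28 + 320 min = 13:48.
The pre-show is bounded by the weather segment, so the latest it can start is 13:48.

13:48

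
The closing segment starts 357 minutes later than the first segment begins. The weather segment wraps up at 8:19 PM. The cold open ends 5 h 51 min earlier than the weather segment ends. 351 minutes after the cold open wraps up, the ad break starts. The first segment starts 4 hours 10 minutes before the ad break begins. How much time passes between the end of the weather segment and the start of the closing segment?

The cold open ends at 8:19 PM − 351 min = 2:28 PM.
The ad break starts at 2:28 PM + 351 min = 8:19 PM.
The first segment starts at 8:19 PM − 250 min = 4:09 PM.
The closing segment starts at 4:09 PM + 357 min = 10:06 PM.
From 8:19 PM to 10:06 PM is 1 hour 47 minutes.

1 hour 47 minutes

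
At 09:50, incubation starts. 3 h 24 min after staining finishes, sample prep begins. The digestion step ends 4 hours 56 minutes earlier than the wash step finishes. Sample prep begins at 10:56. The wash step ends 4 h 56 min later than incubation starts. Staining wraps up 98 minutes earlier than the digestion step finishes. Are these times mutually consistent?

No

The wash step ends at 09:50 + 296 min = 14:46.
The digestion step ends at 14:46 − 296 min = 09:50.
Staining ends at 09:50 − 98 min = 08:12.
Sample prep starts at 08:12 + 204 min = 11:36.
But sample prep is also said to start at 10:56 — a 40-minute conflict.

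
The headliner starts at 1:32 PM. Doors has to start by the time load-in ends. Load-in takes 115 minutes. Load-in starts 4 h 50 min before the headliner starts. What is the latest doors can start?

10:37 AM

Load-in starts at 1:32 PM − 290 min = 8:42 AM.
Load-in ends at 8:42 AM + 115 min = 10:37 AM.
Doors is bounded by load-in, so the latest it can start is 10:37 AM.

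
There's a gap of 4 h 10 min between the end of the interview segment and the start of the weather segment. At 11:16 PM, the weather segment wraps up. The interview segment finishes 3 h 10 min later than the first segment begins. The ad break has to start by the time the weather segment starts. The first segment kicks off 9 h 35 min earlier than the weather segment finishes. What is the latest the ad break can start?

The first segment starts at 11:16 PM − 575 min = 1:41 PM.
The interview segment ends at 1:41 PM + 190 min = 4:51 PM.
The weather segment starts at 4:51 PM + 250 min = 9:01 PM.
The ad break is bounded by the weather segment, so the latest it can start is 9:01 PM.

9:01 PM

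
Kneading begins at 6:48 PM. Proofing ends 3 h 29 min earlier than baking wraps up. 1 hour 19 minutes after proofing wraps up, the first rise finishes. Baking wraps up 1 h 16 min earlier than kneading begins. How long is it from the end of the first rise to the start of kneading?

Baking ends at 6:48 PM − 76 min = 5:32 PM.
Proofing ends at 5:32 PM − 209 min = 2:03 PM.
The first rise ends at 2:03 PM + 79 min = 3:22 PM.
From 3:22 PM to 6:48 PM is 206 minutes.

206 minutes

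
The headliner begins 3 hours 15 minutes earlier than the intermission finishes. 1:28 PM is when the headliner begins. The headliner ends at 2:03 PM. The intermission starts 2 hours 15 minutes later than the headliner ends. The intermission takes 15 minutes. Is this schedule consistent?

The intermission starts at 2:03 PM + 135 min = 4:18 PM.
The intermission ends at 4:18 PM + 15 min = 4:33 PM.
The headliner starts at 4:33 PM − 195 min = 1:18 PM.
But the headliner is also said to start at 1:28 PM — a 10-minute conflict.

No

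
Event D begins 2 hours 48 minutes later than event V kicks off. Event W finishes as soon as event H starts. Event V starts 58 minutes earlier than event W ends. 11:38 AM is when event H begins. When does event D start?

1:28 PM

Event W ends at 11:38 AM.
Event V starts at 11:38 AM − 58 min = 10:40 AM.
Event D starts at 10:40 AM + 168 min = 1:28 PM.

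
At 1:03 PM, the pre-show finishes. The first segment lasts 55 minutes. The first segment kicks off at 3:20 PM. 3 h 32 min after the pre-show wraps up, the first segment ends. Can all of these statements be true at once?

No

The first segment ends at 1:03 PM + 212 min = 4:35 PM.
The first segment starts at 4:35 PM − 55 min = 3:40 PM.
But the first segment is also said to start at 3:20 PM — a 20-minute conflict.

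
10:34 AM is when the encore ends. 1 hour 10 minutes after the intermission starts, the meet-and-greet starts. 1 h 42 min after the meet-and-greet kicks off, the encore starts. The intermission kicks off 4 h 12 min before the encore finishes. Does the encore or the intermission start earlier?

The intermission starts at 10:34 AM − 252 min = 6:22 AM.
The meet-and-greet starts at 6:22 AM + 70 min = 7:32 AM.
The encore starts at 7:32 AM + 102 min = 9:14 AM.
The encore starts at 9:14 AM and the intermission starts at 6:22 AM, so the intermission is first.

the intermission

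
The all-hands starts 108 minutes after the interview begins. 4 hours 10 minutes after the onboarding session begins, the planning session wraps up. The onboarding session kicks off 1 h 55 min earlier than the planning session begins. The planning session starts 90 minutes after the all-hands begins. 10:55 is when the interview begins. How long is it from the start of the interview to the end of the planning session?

5 hours 33 minutes

The all-hands starts at 10:55 + 108 min = 12:43.
The planning session starts at 12:43 + 90 min = 14:13.
The onboarding session starts at 14:13 − 115 min = 12:18.
The planning session ends at 12:18 + 250 min = 16:28.
From 10:55 to 16:28 is 5 hours 33 minutes.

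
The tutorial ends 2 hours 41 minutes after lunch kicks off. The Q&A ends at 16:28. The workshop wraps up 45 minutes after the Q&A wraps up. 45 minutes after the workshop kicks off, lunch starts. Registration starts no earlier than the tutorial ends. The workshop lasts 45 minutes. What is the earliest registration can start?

19:54

The workshop ends at 16:28 + 45 min = 17:13.
The workshop starts at 17:13 − 45 min = 16:28.
Lunch starts at 16:28 + 45 min = 17:13.
The tutorial ends at 17:13 + 161 min = 19:54.
Registration is bounded by the tutorial, so the earliest it can start is 19:54.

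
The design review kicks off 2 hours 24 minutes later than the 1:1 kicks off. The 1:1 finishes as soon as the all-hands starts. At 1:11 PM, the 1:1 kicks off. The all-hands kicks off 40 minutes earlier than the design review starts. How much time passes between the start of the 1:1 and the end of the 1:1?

The design review starts at 1:11 PM + 144 min = 3:35 PM.
The all-hands starts at 3:35 PM − 40 min = 2:55 PM.
So the 1:1 ends at 2:55 PM.
From 1:11 PM to 2:55 PM is 1 h 44 min.

1 h 44 min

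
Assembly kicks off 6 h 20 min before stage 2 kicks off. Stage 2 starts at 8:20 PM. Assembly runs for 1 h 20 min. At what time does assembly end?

Assembly starts at 8:20 PM − 380 min = 2:00 PM.
Assembly ends at 2:00 PM + 80 min = 3:20 PM.

3:20 PM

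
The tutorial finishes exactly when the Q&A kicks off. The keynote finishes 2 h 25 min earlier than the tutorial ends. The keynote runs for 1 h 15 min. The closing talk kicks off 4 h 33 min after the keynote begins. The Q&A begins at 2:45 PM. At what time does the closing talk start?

The tutorial ends at 2:45 PM.
The keynote ends at 2:45 PM − 145 min = 12:20 PM.
The keynote starts at 12:20 PM − 75 min = 11:05 AM.
The closing talk starts at 11:05 AM + 273 min = 3:38 PM.

3:38 PM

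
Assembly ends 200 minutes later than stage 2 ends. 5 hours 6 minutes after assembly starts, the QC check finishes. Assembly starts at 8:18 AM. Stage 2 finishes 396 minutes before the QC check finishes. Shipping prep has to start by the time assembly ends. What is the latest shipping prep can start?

10:08 AM

The QC check ends at 8:18 AM + 306 min = 1:24 PM.
Stage 2 ends at 1:24 PM − 396 min = 6:48 AM.
Assembly ends at 6:48 AM + 200 min = 10:08 AM.
Shipping prep is bounded by assembly, so the latest it can start is 10:08 AM.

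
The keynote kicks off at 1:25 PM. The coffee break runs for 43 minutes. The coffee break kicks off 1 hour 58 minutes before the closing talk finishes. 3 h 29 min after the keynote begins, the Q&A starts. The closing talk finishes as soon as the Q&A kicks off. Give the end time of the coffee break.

3:39 PM

The Q&A starts at 1:25 PM + 209 min = 4:54 PM.
So the closing talk ends at 4:54 PM.
The coffee break starts at 4:54 PM − 118 min = 2:56 PM.
The coffee break ends at 2:56 PM + 43 min = 3:39 PM.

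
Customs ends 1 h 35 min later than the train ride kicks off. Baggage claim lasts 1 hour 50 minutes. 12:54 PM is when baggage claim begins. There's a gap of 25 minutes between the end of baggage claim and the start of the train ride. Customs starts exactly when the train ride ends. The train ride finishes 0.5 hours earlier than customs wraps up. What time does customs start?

Baggage claim ends at 12:54 PM + 110 min = 2:44 PM.
The train ride starts at 2:44 PM + 25 min = 3:09 PM.
Customs ends at 3:09 PM + 95 min = 4:44 PM.
The train ride ends at 4:44 PM − 30 min = 4:14 PM.
So customs starts at 4:14 PM.

4:14 PM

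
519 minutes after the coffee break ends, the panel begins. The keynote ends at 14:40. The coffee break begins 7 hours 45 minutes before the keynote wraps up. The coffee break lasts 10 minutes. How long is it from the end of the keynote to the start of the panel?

64 minutes

The coffee break starts at 14:40 − 465 min = 06:55.
The coffee break ends at 06:55 + 10 min = 07:05.
The panel starts at 07:05 + 519 min = 15:44.
From 14:40 to 15:44 is 64 minutes.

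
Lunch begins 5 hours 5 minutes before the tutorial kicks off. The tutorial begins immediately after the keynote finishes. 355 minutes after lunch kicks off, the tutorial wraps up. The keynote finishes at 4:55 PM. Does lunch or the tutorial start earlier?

lunch

The tutorial starts at 4:55 PM.
Lunch starts at 4:55 PM − 305 min = 11:50 AM.
Lunch starts at 11:50 AM and the tutorial starts at 4:55 PM, so lunch is first.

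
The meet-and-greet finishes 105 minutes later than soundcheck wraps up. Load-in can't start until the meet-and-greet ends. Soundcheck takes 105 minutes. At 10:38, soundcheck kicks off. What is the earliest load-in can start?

Soundcheck ends at 10:38 + 105 min = 12:23.
The meet-and-greet ends at 12:23 + 105 min = 14:08.
Load-in is bounded by the meet-and-greet, so the earliest it can start is 14:08.

14:08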